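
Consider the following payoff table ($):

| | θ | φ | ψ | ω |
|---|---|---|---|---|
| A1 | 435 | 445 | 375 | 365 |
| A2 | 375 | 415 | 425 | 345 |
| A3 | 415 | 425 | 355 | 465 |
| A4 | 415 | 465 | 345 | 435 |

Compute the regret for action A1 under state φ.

20

Best payoff under φ is 465.
Regret = 465 − 445 = 20.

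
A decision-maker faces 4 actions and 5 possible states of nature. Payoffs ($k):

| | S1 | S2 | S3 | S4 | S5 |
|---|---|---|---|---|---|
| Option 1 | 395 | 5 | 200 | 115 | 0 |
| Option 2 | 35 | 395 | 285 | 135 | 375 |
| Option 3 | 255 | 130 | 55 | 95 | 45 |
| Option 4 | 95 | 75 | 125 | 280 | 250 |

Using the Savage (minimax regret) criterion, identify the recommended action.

Column bests: S1=395, S2=395, S3=285, S4=280, S5=375.
Option 1 regrets: 0, 390, 85, 165, 375 → max 390
Option 2 regrets: 360, 0, 0, 145, 0 → max 360
Option 3 regrets: 140, 265, 230, 185, 330 → max 330
Option 4 regrets: 300, 320, 160, 0, 125 → max 320
Smallest max regret = 320 → Option 4.

Option 4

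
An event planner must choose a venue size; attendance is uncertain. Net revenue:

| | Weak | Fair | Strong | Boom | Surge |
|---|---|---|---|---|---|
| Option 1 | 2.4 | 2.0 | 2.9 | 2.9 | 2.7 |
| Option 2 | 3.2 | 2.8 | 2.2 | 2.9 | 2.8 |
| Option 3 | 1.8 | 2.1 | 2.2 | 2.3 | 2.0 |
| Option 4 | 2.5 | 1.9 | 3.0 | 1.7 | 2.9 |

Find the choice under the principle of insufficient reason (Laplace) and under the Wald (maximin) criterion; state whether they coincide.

laplace → Option 2; maximin → Option 2 (agree)

Row averages: Option 1=2.58, Option 2=2.78, Option 3=2.08, Option 4=2.4
Highest average = 2.78 → Option 2.
Row minima: Option 1=2.0, Option 2=2.2, Option 3=1.8, Option 4=1.7
Best worst-case = 2.2 → Option 2.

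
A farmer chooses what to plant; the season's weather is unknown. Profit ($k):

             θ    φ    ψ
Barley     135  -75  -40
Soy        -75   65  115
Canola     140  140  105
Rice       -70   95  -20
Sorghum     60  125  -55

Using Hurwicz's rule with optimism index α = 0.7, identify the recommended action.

Canola

Barley: 0.7·135 + 0.3·(-75) = 72
Soy: 0.7·115 + 0.3·(-75) = 58
Canola: 0.7·140 + 0.3·105 = 129.5
Rice: 0.7·95 + 0.3·(-70) = 45.5
Sorghum: 0.7·125 + 0.3·(-55) = 71
Highest Hurwicz score = 129.5 → Canola.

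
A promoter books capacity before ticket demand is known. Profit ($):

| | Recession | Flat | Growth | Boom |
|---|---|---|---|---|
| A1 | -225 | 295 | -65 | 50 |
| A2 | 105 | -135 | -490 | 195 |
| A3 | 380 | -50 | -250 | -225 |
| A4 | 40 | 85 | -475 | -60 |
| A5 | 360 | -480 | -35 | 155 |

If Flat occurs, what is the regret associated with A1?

0

Best payoff under Flat is 295.
Regret = 295 − 295 = 0.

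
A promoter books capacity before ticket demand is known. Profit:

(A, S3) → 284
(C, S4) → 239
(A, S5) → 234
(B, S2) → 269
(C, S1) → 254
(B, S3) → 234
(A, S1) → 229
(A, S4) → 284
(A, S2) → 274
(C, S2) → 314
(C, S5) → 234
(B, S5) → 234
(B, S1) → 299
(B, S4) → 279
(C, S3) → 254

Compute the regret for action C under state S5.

Best payoff under S5 is 234.
Regret = 234 − 234 = 0.

0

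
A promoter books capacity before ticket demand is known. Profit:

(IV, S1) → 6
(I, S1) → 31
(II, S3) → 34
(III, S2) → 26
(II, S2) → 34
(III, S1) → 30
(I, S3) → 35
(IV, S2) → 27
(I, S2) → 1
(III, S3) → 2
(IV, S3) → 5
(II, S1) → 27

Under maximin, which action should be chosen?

II

Row minima: I=1, II=27, III=2, IV=5
Best worst-case = 27 → II.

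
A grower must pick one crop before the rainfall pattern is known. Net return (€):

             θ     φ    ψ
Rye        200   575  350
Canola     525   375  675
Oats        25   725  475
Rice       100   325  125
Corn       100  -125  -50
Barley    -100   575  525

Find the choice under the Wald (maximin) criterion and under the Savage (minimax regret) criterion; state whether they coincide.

Row minima: Rye=200, Canola=375, Oats=25, Rice=100, Corn=-125, Barley=-100
Best worst-case = 375 → Canola.
Column bests: θ=525, φ=725, ψ=675.
Rye regrets: 325, 150, 325 → max 325
Canola regrets: 0, 350, 0 → max 350
Oats regrets: 500, 0, 200 → max 500
Rice regrets: 425, 400, 550 → max 550
Corn regrets: 425, 850, 725 → max 850
Barley regrets: 625, 150, 150 → max 625
Smallest max regret = 325 → Rye.

maximin → Canola; minimax regret → Rye (disagree)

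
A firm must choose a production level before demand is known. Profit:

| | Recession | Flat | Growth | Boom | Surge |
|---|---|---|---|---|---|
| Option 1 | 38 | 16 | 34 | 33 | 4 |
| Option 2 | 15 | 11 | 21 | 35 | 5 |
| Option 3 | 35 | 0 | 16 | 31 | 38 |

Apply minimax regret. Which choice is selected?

Option 3

Column bests: Recession=38, Flat=16, Growth=34, Boom=35, Surge=38.
Option 1 regrets: 0, 0, 0, 2, 34 → max 34
Option 2 regrets: 23, 5, 13, 0, 33 → max 33
Option 3 regrets: 3, 16, 18, 4, 0 → max 18
Smallest max regret = 18 → Option 3.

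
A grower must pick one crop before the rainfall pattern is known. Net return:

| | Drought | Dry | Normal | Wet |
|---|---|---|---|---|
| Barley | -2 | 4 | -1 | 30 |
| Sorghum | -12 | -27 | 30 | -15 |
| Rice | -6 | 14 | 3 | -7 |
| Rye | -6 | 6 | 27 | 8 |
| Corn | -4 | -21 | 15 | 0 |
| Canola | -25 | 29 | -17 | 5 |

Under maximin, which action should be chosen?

Row minima: Barley=-2, Sorghum=-27, Rice=-7, Rye=-6, Corn=-21, Canola=-25
Best worst-case = -2 → Barley.

Barley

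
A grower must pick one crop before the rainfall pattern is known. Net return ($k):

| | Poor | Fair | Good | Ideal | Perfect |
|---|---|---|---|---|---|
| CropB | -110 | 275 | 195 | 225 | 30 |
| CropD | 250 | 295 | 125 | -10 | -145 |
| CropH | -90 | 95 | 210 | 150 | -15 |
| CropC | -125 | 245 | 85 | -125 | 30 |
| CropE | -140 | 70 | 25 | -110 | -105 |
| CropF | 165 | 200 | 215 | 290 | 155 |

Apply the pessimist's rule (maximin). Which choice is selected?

CropF

Row minima: CropB=-110, CropD=-145, CropH=-90, CropC=-125, CropE=-140, CropF=155
Best worst-case = 155 → CropF.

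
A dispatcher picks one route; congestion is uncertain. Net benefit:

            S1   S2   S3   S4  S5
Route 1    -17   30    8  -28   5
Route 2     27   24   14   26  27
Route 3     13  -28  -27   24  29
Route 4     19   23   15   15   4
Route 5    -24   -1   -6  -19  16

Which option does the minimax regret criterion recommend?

Route 2

Column bests: S1=27, S2=30, S3=15, S4=26, S5=29.
Route 1 regrets: 44, 0, 7, 54, 24 → max 54
Route 2 regrets: 0, 6, 1, 0, 2 → max 6
Route 3 regrets: 14, 58, 42, 2, 0 → max 58
Route 4 regrets: 8, 7, 0, 11, 25 → max 25
Route 5 regrets: 51, 31, 21, 45, 13 → max 51
Smallest max regret = 6 → Route 2.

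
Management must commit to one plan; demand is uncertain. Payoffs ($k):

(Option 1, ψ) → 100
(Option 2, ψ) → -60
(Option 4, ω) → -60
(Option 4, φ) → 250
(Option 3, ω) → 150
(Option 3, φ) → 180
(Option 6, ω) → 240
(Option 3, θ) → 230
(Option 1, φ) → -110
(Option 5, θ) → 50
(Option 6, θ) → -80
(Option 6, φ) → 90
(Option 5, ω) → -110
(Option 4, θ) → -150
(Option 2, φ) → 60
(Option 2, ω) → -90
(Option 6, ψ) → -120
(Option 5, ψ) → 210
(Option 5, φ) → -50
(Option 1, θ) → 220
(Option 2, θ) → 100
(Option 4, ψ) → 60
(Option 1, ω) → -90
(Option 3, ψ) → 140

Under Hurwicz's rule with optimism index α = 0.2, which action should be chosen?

Option 3

Option 1: 0.2·220 + 0.8·(-110) = -44
Option 2: 0.2·100 + 0.8·(-90) = -52
Option 3: 0.2·230 + 0.8·140 = 158
Option 4: 0.2·250 + 0.8·(-150) = -70
Option 5: 0.2·210 + 0.8·(-110) = -46
Option 6: 0.2·240 + 0.8·(-120) = -48
Highest Hurwicz score = 158 → Option 3.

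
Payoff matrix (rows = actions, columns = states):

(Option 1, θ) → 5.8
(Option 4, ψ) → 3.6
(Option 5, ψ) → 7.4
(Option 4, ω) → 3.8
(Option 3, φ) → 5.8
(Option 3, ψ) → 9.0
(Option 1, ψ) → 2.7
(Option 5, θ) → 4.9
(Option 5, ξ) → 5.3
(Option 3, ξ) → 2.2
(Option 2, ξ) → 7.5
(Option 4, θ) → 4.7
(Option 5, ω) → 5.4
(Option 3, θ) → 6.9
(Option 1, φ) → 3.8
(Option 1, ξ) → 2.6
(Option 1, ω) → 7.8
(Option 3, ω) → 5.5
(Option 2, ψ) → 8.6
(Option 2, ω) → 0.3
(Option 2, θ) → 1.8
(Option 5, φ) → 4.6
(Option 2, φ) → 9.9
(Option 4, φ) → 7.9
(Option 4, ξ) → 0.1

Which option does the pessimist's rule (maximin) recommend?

Option 5

Row minima: Option 1=2.6, Option 2=0.3, Option 3=2.2, Option 4=0.1, Option 5=4.6
Best worst-case = 4.6 → Option 5.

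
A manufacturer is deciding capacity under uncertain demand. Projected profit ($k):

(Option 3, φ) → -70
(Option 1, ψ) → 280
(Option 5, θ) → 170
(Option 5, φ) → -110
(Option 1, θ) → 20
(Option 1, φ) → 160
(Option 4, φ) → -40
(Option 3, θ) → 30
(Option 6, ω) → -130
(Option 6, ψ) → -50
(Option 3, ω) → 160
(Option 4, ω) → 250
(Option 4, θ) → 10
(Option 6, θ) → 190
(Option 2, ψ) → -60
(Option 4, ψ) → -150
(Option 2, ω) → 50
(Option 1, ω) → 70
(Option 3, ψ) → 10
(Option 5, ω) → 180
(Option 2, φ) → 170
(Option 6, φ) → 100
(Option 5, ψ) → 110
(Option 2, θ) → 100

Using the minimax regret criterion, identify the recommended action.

Column bests: θ=190, φ=170, ψ=280, ω=250.
Option 1 regrets: 170, 10, 0, 180 → max 180
Option 2 regrets: 90, 0, 340, 200 → max 340
Option 3 regrets: 160, 240, 270, 90 → max 270
Option 4 regrets: 180, 210, 430, 0 → max 430
Option 5 regrets: 20, 280, 170, 70 → max 280
Option 6 regrets: 0, 70, 330, 380 → max 380
Smallest max regret = 180 → Option 1.

Option 1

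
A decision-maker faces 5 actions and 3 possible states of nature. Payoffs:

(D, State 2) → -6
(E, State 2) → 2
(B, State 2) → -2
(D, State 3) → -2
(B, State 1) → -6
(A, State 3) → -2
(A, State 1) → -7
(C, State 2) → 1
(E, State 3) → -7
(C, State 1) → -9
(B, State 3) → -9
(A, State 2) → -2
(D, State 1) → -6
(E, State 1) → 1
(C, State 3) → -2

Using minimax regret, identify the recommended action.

E

Column bests: State 1=1, State 2=2, State 3=-2.
A regrets: 8, 4, 0 → max 8
B regrets: 7, 4, 7 → max 7
C regrets: 10, 1, 0 → max 10
D regrets: 7, 8, 0 → max 8
E regrets: 0, 0, 5 → max 5
Smallest max regret = 5 → E.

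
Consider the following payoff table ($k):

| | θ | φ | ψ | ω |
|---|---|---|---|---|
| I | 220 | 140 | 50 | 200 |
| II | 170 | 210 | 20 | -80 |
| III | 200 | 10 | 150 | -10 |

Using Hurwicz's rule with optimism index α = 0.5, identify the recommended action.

I

I: 0.5·220 + 0.5·50 = 135
II: 0.5·210 + 0.5·(-80) = 65
III: 0.5·200 + 0.5·(-10) = 95
Highest Hurwicz score = 135 → I.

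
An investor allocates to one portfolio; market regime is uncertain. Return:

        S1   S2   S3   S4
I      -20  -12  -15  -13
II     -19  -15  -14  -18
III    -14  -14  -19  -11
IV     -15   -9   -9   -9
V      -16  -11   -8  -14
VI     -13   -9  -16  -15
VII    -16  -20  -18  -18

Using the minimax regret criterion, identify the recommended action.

IV

Column bests: S1=-13, S2=-9, S3=-8, S4=-9.
I regrets: 7, 3, 7, 4 → max 7
II regrets: 6, 6, 6, 9 → max 9
III regrets: 1, 5, 11, 2 → max 11
IV regrets: 2, 0, 1, 0 → max 2
V regrets: 3, 2, 0, 5 → max 5
VI regrets: 0, 0, 8, 6 → max 8
VII regrets: 3, 11, 10, 9 → max 11
Smallest max regret = 2 → IV.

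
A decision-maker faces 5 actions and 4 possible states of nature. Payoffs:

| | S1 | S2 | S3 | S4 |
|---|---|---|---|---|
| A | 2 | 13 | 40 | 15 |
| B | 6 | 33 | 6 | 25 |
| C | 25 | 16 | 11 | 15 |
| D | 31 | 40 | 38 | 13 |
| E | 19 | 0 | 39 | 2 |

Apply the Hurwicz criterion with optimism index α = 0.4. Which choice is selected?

A: 0.4·40 + 0.6·2 = 17.2
B: 0.4·33 + 0.6·6 = 16.8
C: 0.4·25 + 0.6·11 = 16.6
D: 0.4·40 + 0.6·13 = 23.8
E: 0.4·39 + 0.6·0 = 15.6
Highest Hurwicz score = 23.8 → D.

D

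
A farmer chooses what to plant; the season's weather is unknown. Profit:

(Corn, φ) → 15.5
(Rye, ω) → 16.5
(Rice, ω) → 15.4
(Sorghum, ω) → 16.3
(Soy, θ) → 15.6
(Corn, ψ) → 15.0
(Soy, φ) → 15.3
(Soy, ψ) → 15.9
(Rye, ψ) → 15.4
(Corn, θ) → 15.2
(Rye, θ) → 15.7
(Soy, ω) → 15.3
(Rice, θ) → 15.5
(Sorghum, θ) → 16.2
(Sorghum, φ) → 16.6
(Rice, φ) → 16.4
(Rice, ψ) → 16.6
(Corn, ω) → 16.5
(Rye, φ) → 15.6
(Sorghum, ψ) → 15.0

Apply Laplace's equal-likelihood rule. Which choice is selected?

Sorghum

Row averages: Rice=15.975, Sorghum=16.025, Corn=15.55, Rye=15.8, Soy=15.525
Highest average = 16.025 → Sorghum.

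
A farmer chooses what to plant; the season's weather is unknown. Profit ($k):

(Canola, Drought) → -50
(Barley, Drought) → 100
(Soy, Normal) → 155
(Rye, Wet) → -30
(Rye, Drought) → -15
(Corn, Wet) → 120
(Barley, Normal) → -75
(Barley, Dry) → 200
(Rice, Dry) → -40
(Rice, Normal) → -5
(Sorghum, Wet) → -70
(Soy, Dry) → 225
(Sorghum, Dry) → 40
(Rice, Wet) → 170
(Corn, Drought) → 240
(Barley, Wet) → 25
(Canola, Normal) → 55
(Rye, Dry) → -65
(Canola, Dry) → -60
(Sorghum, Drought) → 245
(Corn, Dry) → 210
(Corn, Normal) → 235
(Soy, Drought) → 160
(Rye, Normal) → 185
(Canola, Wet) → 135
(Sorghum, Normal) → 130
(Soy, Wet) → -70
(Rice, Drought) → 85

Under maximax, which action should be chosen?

Row maxima: Sorghum=245, Barley=200, Soy=225, Rice=170, Rye=185, Corn=240, Canola=135
Best best-case = 245 → Sorghum.

Sorghum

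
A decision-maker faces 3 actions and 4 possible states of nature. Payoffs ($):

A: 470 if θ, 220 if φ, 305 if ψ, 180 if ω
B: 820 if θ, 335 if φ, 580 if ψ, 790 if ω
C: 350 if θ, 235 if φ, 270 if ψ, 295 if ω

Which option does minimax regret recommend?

Column bests: θ=820, φ=335, ψ=580, ω=790.
A regrets: 350, 115, 275, 610 → max 610
B regrets: 0, 0, 0, 0 → max 0
C regrets: 470, 100, 310, 495 → max 495
Smallest max regret = 0 → B.

B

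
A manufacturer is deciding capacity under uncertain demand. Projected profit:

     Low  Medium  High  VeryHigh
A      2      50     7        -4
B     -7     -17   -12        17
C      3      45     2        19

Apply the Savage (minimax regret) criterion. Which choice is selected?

C

Column bests: Low=3, Medium=50, High=7, VeryHigh=19.
A regrets: 1, 0, 0, 23 → max 23
B regrets: 10, 67, 19, 2 → max 67
C regrets: 0, 5, 5, 0 → max 5
Smallest max regret = 5 → C.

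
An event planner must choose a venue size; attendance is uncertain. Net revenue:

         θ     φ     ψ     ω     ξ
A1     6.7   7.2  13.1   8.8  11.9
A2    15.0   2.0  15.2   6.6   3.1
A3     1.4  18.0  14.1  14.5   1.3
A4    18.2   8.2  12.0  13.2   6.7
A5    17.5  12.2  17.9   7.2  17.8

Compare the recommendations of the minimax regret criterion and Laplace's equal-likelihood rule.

Column bests: θ=18.2, φ=18.0, ψ=17.9, ω=14.5, ξ=17.8.
A1 regrets: 11.5, 10.8, 4.8, 5.7, 5.9 → max 11.5
A2 regrets: 3.2, 16.0, 2.7, 7.9, 14.7 → max 16.0
A3 regrets: 16.8, 0.0, 3.8, 0.0, 16.5 → max 16.8
A4 regrets: 0.0, 9.8, 5.9, 1.3, 11.1 → max 11.1
A5 regrets: 0.7, 5.8, 0.0, 7.3, 0.0 → max 7.3
Smallest max regret = 7.3 → A5.
Row averages: A1=9.54, A2=8.38, A3=9.86, A4=11.66, A5=14.52
Highest average = 14.52 → A5.

minimax regret → A5; laplace → A5 (agree)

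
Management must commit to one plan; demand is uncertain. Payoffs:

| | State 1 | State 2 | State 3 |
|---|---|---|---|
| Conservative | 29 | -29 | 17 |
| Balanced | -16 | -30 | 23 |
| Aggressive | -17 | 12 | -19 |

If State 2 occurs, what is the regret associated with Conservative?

41

Best payoff under State 2 is 12.
Regret = 12 − (-29) = 41.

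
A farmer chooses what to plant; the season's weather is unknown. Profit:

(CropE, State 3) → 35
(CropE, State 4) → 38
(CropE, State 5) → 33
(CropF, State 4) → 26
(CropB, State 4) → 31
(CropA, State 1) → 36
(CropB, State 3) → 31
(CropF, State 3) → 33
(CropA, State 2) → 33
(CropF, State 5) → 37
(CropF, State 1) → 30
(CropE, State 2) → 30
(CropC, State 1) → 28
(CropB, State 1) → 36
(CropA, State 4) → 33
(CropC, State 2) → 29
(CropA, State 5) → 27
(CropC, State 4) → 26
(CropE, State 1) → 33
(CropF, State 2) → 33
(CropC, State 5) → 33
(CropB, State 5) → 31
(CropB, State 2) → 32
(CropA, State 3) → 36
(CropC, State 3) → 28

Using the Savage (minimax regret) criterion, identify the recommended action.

Column bests: State 1=36, State 2=33, State 3=36, State 4=38, State 5=37.
CropA regrets: 0, 0, 0, 5, 10 → max 10
CropB regrets: 0, 1, 5, 7, 6 → max 7
CropC regrets: 8, 4, 8, 12, 4 → max 12
CropE regrets: 3, 3, 1, 0, 4 → max 4
CropF regrets: 6, 0, 3, 12, 0 → max 12
Smallest max regret = 4 → CropE.

CropE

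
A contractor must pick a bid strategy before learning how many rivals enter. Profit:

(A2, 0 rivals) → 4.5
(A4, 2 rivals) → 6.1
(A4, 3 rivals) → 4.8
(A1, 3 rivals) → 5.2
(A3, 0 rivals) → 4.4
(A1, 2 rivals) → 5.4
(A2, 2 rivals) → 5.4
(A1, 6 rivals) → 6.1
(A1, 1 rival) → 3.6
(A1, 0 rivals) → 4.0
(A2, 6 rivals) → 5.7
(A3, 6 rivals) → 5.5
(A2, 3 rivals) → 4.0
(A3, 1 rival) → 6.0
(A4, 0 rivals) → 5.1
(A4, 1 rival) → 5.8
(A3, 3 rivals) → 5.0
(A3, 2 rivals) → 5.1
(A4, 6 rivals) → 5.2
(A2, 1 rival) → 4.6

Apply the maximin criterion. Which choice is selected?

A4

Row minima: A1=3.6, A2=4.0, A3=4.4, A4=4.8
Best worst-case = 4.8 → A4.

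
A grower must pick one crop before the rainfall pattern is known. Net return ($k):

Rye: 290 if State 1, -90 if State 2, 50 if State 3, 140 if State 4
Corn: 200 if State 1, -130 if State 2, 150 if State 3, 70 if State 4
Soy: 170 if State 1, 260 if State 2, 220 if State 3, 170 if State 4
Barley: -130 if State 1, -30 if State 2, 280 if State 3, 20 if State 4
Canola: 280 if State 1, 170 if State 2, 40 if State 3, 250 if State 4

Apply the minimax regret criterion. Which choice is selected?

Soy

Column bests: State 1=290, State 2=260, State 3=280, State 4=250.
Rye regrets: 0, 350, 230, 110 → max 350
Corn regrets: 90, 390, 130, 180 → max 390
Soy regrets: 120, 0, 60, 80 → max 120
Barley regrets: 420, 290, 0, 230 → max 420
Canola regrets: 10, 90, 240, 0 → max 240
Smallest max regret = 120 → Soy.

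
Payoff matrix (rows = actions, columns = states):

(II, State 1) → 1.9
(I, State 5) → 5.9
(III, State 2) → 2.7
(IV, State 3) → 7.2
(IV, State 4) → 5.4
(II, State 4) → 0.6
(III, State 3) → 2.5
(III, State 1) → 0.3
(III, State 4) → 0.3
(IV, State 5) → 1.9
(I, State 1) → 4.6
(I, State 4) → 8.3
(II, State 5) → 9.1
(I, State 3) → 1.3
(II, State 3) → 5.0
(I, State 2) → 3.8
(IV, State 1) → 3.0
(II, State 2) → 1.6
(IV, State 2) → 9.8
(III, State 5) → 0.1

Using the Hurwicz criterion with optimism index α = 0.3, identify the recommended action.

I: 0.3·8.3 + 0.7·1.3 = 3.4
II: 0.3·9.1 + 0.7·0.6 = 3.15
III: 0.3·2.7 + 0.7·0.1 = 0.88
IV: 0.3·9.8 + 0.7·1.9 = 4.27
Highest Hurwicz score = 4.27 → IV.

IV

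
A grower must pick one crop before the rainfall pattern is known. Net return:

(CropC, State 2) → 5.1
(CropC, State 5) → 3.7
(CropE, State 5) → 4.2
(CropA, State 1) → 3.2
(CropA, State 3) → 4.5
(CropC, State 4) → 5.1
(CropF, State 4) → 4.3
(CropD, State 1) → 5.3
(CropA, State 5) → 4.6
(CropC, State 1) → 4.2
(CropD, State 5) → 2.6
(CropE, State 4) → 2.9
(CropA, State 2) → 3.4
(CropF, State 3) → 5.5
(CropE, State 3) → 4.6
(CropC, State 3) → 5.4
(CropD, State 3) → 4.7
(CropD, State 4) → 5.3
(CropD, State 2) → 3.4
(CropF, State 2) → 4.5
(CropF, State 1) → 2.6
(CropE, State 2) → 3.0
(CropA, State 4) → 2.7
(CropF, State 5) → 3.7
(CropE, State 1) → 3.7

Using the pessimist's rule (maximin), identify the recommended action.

Row minima: CropE=2.9, CropA=2.7, CropF=2.6, CropD=2.6, CropC=3.7
Best worst-case = 3.7 → CropC.

CropC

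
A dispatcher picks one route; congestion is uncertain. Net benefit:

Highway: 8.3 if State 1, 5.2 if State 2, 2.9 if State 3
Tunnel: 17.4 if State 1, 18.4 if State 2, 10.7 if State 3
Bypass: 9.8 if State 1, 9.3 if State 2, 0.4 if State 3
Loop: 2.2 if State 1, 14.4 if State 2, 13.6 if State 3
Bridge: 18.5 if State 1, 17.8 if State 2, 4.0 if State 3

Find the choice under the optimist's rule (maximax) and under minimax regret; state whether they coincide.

maximax → Bridge; minimax regret → Tunnel (disagree)

Row maxima: Highway=8.3, Tunnel=18.4, Bypass=9.8, Loop=14.4, Bridge=18.5
Best best-case = 18.5 → Bridge.
Column bests: State 1=18.5, State 2=18.4, State 3=13.6.
Highway regrets: 10.2, 13.2, 10.7 → max 13.2
Tunnel regrets: 1.1, 0.0, 2.9 → max 2.9
Bypass regrets: 8.7, 9.1, 13.2 → max 13.2
Loop regrets: 16.3, 4.0, 0.0 → max 16.3
Bridge regrets: 0.0, 0.6, 9.6 → max 9.6
Smallest max regret = 2.9 → Tunnel.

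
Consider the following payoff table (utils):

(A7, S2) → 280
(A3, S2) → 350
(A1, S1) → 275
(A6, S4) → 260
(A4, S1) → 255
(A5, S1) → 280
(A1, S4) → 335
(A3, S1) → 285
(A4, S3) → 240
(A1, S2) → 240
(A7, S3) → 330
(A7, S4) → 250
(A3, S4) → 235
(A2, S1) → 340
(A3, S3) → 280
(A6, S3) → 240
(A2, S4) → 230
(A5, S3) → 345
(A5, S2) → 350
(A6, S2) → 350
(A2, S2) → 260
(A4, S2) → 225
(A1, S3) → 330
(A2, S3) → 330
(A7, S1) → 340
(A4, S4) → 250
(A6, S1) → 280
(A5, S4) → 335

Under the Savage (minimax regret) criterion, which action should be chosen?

Column bests: S1=340, S2=350, S3=345, S4=335.
A1 regrets: 65, 110, 15, 0 → max 110
A2 regrets: 0, 90, 15, 105 → max 105
A3 regrets: 55, 0, 65, 100 → max 100
A4 regrets: 85, 125, 105, 85 → max 125
A5 regrets: 60, 0, 0, 0 → max 60
A6 regrets: 60, 0, 105, 75 → max 105
A7 regrets: 0, 70, 15, 85 → max 85
Smallest max regret = 60 → A5.

A5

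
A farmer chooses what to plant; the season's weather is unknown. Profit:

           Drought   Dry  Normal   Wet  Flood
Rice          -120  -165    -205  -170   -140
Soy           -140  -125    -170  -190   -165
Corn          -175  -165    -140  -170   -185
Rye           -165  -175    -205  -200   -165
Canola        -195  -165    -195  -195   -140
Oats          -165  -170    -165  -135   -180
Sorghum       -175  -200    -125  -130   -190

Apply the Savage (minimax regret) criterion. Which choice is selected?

Oats

Column bests: Drought=-120, Dry=-125, Normal=-125, Wet=-130, Flood=-140.
Rice regrets: 0, 40, 80, 40, 0 → max 80
Soy regrets: 20, 0, 45, 60, 25 → max 60
Corn regrets: 55, 40, 15, 40, 45 → max 55
Rye regrets: 45, 50, 80, 70, 25 → max 80
Canola regrets: 75, 40, 70, 65, 0 → max 75
Oats regrets: 45, 45, 40, 5, 40 → max 45
Sorghum regrets: 55, 75, 0, 0, 50 → max 75
Smallest max regret = 45 → Oats.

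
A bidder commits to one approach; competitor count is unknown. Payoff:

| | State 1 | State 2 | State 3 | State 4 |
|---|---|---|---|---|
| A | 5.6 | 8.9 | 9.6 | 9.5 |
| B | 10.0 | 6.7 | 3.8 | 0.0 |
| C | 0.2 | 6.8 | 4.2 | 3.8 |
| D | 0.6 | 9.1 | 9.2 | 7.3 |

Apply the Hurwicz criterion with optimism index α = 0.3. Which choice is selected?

A

A: 0.3·9.6 + 0.7·5.6 = 6.8
B: 0.3·10.0 + 0.7·0.0 = 3
C: 0.3·6.8 + 0.7·0.2 = 2.18
D: 0.3·9.2 + 0.7·0.6 = 3.18
Highest Hurwicz score = 6.8 → A.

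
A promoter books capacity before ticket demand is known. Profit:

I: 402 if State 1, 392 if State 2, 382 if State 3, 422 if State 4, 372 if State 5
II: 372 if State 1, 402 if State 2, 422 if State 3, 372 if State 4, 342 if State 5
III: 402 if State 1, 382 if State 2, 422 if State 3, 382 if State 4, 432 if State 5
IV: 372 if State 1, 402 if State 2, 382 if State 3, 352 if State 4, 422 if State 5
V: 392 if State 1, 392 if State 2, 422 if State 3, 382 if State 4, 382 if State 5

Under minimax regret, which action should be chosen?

Column bests: State 1=402, State 2=402, State 3=422, State 4=422, State 5=432.
I regrets: 0, 10, 40, 0, 60 → max 60
II regrets: 30, 0, 0, 50, 90 → max 90
III regrets: 0, 20, 0, 40, 0 → max 40
IV regrets: 30, 0, 40, 70, 10 → max 70
V regrets: 10, 10, 0, 40, 50 → max 50
Smallest max regret = 40 → III.

III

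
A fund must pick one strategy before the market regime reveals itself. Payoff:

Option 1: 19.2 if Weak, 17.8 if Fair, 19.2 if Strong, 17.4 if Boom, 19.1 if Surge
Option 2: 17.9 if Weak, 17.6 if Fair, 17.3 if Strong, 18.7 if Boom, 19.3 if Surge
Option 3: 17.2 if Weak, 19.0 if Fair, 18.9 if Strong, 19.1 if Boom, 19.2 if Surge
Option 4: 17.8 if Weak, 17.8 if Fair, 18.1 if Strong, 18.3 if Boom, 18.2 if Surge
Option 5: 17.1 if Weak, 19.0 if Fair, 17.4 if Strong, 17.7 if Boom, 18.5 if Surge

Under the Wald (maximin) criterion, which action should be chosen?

Option 4

Row minima: Option 1=17.4, Option 2=17.3, Option 3=17.2, Option 4=17.8, Option 5=17.1
Best worst-case = 17.8 → Option 4.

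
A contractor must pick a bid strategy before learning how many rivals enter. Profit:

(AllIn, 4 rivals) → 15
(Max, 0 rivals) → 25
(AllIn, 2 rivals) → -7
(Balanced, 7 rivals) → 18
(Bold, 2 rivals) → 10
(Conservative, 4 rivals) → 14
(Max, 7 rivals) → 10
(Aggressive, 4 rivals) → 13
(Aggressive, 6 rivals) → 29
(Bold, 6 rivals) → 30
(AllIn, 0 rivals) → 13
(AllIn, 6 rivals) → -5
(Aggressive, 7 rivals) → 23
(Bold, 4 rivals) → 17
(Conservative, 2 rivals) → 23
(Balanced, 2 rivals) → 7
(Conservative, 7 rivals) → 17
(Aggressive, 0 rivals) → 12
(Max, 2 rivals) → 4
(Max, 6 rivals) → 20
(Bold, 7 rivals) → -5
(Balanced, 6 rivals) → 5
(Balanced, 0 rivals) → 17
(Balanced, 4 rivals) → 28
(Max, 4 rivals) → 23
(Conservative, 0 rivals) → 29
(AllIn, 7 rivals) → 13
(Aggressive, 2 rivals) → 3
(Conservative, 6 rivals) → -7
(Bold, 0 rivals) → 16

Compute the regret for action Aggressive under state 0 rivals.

Best payoff under 0 rivals is 29.
Regret = 29 − 12 = 17.

17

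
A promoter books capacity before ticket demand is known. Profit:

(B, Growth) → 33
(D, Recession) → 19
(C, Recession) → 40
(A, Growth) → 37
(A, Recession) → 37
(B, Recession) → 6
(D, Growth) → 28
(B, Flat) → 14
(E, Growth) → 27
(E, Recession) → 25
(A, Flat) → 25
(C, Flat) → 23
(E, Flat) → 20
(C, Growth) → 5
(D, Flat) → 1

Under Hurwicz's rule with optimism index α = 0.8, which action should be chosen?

A: 0.8·37 + 0.2·25 = 34.6
B: 0.8·33 + 0.2·6 = 27.6
C: 0.8·40 + 0.2·5 = 33
D: 0.8·28 + 0.2·1 = 22.6
E: 0.8·27 + 0.2·20 = 25.6
Highest Hurwicz score = 34.6 → A.

A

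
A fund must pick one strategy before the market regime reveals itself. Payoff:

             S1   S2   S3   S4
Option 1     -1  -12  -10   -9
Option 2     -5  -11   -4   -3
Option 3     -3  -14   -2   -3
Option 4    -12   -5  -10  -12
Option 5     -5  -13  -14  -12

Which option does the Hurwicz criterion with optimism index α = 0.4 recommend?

Option 1: 0.4·(-1) + 0.6·(-12) = -7.6
Option 2: 0.4·(-3) + 0.6·(-11) = -7.8
Option 3: 0.4·(-2) + 0.6·(-14) = -9.2
Option 4: 0.4·(-5) + 0.6·(-12) = -9.2
Option 5: 0.4·(-5) + 0.6·(-14) = -10.4
Highest Hurwicz score = -7.6 → Option 1.

Option 1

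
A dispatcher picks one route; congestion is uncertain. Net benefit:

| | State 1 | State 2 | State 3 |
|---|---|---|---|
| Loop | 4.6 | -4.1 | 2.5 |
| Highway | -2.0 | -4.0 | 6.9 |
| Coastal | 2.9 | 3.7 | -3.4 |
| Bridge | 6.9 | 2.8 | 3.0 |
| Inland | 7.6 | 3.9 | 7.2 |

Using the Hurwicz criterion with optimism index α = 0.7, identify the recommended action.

Loop: 0.7·4.6 + 0.3·(-4.1) = 1.99
Highway: 0.7·6.9 + 0.3·(-4.0) = 3.63
Coastal: 0.7·3.7 + 0.3·(-3.4) = 1.57
Bridge: 0.7·6.9 + 0.3·2.8 = 5.67
Inland: 0.7·7.6 + 0.3·3.9 = 6.49
Highest Hurwicz score = 6.49 → Inland.

Inland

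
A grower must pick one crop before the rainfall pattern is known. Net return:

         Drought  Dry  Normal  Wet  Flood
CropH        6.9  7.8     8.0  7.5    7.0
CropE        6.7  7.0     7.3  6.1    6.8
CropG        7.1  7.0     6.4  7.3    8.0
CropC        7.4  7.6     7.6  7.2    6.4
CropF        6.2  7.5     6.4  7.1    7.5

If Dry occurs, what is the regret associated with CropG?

0.8

Best payoff under Dry is 7.8.
Regret = 7.8 − 7.0 = 0.8.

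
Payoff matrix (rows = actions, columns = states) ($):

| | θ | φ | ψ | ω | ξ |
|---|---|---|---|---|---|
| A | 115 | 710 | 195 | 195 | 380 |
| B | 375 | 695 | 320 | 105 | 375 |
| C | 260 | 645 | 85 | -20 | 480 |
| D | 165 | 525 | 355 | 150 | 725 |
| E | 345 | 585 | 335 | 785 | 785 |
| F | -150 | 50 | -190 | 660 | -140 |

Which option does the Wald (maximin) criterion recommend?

Row minima: A=115, B=105, C=-20, D=150, E=335, F=-190
Best worst-case = 335 → E.

E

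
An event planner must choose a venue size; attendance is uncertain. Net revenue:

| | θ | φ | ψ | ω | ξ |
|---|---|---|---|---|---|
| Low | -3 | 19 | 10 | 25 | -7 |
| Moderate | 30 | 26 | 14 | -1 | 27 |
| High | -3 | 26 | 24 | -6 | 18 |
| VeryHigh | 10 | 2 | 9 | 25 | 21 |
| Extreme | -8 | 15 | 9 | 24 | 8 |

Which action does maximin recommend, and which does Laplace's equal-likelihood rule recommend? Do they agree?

Row minima: Low=-7, Moderate=-1, High=-6, VeryHigh=2, Extreme=-8
Best worst-case = 2 → VeryHigh.
Row averages: Low=8.8, Moderate=19.2, High=11.8, VeryHigh=13.4, Extreme=9.6
Highest average = 19.2 → Moderate.

maximin → VeryHigh; laplace → Moderate (disagree)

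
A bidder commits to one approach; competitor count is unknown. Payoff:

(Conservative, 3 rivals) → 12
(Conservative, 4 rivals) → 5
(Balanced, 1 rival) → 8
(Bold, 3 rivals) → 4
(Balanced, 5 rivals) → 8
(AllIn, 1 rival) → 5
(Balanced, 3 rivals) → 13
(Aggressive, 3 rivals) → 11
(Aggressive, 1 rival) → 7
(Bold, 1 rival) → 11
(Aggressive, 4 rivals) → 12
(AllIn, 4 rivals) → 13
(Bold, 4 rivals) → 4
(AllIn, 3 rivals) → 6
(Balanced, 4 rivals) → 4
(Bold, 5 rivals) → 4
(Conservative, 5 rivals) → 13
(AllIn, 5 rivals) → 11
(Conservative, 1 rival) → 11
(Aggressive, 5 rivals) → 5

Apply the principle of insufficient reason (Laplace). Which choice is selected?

Row averages: Conservative=10.25, Balanced=8.25, Aggressive=8.75, Bold=5.75, AllIn=8.75
Highest average = 10.25 → Conservative.

Conservative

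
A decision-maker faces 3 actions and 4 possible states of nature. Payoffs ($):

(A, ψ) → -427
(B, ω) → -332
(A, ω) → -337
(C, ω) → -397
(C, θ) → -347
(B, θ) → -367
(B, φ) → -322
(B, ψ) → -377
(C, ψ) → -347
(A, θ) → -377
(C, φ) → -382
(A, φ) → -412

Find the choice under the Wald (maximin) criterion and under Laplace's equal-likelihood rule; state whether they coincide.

maximin → B; laplace → B (agree)

Row minima: A=-427, B=-377, C=-397
Best worst-case = -377 → B.
Row averages: A=-388.25, B=-349.5, C=-368.25
Highest average = -349.5 → B.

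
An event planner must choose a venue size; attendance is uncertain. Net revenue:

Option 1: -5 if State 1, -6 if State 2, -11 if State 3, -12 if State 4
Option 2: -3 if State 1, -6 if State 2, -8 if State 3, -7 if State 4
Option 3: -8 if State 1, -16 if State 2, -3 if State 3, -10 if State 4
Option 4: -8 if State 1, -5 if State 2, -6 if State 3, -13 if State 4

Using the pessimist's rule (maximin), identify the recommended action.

Row minima: Option 1=-12, Option 2=-8, Option 3=-16, Option 4=-13
Best worst-case = -8 → Option 2.

Option 2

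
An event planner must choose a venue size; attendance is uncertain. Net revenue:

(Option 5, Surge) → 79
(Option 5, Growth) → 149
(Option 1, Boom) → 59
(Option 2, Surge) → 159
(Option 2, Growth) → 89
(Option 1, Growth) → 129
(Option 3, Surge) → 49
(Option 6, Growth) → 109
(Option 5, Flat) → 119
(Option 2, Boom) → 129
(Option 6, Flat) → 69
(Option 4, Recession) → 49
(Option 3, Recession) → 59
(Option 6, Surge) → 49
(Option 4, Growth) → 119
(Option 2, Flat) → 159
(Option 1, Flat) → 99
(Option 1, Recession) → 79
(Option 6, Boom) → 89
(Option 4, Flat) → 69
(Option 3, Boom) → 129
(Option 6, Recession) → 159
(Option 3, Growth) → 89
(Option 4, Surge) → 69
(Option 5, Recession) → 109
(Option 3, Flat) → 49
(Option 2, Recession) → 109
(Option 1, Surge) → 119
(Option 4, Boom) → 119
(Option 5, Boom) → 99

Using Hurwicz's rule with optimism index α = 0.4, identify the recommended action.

Option 1: 0.4·129 + 0.6·59 = 87
Option 2: 0.4·159 + 0.6·89 = 117
Option 3: 0.4·129 + 0.6·49 = 81
Option 4: 0.4·119 + 0.6·49 = 77
Option 5: 0.4·149 + 0.6·79 = 107
Option 6: 0.4·159 + 0.6·49 = 93
Highest Hurwicz score = 117 → Option 2.

Option 2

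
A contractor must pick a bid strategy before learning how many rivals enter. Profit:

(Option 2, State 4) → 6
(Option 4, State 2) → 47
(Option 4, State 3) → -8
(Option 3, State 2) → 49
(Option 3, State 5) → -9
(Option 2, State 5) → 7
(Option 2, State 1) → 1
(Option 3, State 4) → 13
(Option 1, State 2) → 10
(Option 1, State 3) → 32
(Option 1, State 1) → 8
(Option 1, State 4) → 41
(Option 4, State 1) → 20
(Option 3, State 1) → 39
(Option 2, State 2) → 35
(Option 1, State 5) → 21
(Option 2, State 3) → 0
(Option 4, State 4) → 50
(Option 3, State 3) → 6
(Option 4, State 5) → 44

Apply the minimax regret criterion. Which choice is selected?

Option 1

Column bests: State 1=39, State 2=49, State 3=32, State 4=50, State 5=44.
Option 1 regrets: 31, 39, 0, 9, 23 → max 39
Option 2 regrets: 38, 14, 32, 44, 37 → max 44
Option 3 regrets: 0, 0, 26, 37, 53 → max 53
Option 4 regrets: 19, 2, 40, 0, 0 → max 40
Smallest max regret = 39 → Option 1.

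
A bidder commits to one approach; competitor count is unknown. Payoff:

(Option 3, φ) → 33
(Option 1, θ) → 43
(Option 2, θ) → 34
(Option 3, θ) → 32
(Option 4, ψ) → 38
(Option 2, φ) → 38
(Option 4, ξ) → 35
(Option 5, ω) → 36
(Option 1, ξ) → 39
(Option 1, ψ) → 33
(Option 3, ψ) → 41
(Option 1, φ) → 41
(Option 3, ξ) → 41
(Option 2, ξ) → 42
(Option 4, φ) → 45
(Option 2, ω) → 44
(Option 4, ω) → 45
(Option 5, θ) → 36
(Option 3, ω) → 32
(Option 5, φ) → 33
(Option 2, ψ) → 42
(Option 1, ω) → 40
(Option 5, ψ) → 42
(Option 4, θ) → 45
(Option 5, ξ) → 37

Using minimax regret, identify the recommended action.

Column bests: θ=45, φ=45, ψ=42, ω=45, ξ=42.
Option 1 regrets: 2, 4, 9, 5, 3 → max 9
Option 2 regrets: 11, 7, 0, 1, 0 → max 11
Option 3 regrets: 13, 12, 1, 13, 1 → max 13
Option 4 regrets: 0, 0, 4, 0, 7 → max 7
Option 5 regrets: 9, 12, 0, 9, 5 → max 12
Smallest max regret = 7 → Option 4.

Option 4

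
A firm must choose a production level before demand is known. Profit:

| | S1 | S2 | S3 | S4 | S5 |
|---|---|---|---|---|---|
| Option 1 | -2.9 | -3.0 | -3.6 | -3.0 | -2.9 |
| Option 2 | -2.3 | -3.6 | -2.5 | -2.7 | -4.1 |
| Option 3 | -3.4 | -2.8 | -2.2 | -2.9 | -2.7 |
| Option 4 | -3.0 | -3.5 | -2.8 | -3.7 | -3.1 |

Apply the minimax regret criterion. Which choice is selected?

Option 4

Column bests: S1=-2.3, S2=-2.8, S3=-2.2, S4=-2.7, S5=-2.7.
Option 1 regrets: 0.6, 0.2, 1.4, 0.3, 0.2 → max 1.4
Option 2 regrets: 0.0, 0.8, 0.3, 0.0, 1.4 → max 1.4
Option 3 regrets: 1.1, 0.0, 0.0, 0.2, 0.0 → max 1.1
Option 4 regrets: 0.7, 0.7, 0.6, 1.0, 0.4 → max 1.0
Smallest max regret = 1.0 → Option 4.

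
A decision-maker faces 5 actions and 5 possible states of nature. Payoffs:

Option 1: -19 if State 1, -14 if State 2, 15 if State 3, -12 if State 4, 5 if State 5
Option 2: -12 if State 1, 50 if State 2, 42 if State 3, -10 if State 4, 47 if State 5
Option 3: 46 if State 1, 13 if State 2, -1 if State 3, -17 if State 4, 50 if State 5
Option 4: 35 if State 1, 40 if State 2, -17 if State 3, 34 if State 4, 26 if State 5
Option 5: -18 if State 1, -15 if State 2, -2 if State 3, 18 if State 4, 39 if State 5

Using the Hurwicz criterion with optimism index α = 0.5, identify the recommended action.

Option 1: 0.5·15 + 0.5·(-19) = -2
Option 2: 0.5·50 + 0.5·(-12) = 19
Option 3: 0.5·50 + 0.5·(-17) = 16.5
Option 4: 0.5·40 + 0.5·(-17) = 11.5
Option 5: 0.5·39 + 0.5·(-18) = 10.5
Highest Hurwicz score = 19 → Option 2.

Option 2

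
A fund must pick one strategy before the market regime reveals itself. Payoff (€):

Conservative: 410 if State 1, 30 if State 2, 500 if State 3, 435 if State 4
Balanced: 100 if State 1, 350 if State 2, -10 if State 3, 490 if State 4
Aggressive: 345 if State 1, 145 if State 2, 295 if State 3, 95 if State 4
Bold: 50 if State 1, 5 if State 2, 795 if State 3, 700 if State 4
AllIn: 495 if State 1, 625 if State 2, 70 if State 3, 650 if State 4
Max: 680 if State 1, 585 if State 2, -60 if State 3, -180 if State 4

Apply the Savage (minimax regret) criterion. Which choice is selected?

Conservative

Column bests: State 1=680, State 2=625, State 3=795, State 4=700.
Conservative regrets: 270, 595, 295, 265 → max 595
Balanced regrets: 580, 275, 805, 210 → max 805
Aggressive regrets: 335, 480, 500, 605 → max 605
Bold regrets: 630, 620, 0, 0 → max 630
AllIn regrets: 185, 0, 725, 50 → max 725
Max regrets: 0, 40, 855, 880 → max 880
Smallest max regret = 595 → Conservative.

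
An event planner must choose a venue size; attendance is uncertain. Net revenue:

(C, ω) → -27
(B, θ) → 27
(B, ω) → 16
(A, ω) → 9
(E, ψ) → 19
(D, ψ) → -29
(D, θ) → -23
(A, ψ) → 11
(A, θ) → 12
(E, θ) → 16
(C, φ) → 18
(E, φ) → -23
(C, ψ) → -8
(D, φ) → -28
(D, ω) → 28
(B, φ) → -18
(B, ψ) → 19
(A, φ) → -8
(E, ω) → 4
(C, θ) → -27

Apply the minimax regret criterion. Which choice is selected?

A

Column bests: θ=27, φ=18, ψ=19, ω=28.
A regrets: 15, 26, 8, 19 → max 26
B regrets: 0, 36, 0, 12 → max 36
C regrets: 54, 0, 27, 55 → max 55
D regrets: 50, 46, 48, 0 → max 50
E regrets: 11, 41, 0, 24 → max 41
Smallest max regret = 26 → A.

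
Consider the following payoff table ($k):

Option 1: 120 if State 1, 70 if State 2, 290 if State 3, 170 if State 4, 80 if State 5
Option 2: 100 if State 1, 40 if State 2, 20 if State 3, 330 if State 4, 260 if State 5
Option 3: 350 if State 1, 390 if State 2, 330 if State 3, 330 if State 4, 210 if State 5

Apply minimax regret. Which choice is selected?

Column bests: State 1=350, State 2=390, State 3=330, State 4=330, State 5=260.
Option 1 regrets: 230, 320, 40, 160, 180 → max 320
Option 2 regrets: 250, 350, 310, 0, 0 → max 350
Option 3 regrets: 0, 0, 0, 0, 50 → max 50
Smallest max regret = 50 → Option 3.

Option 3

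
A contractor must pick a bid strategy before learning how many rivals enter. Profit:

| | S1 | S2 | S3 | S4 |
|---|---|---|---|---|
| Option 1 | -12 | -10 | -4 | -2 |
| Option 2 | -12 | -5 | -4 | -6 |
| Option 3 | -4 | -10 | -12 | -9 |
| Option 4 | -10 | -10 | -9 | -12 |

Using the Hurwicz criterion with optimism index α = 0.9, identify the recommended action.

Option 1

Option 1: 0.9·(-2) + 0.1·(-12) = -3
Option 2: 0.9·(-4) + 0.1·(-12) = -4.8
Option 3: 0.9·(-4) + 0.1·(-12) = -4.8
Option 4: 0.9·(-9) + 0.1·(-12) = -9.3
Highest Hurwicz score = -3 → Option 1.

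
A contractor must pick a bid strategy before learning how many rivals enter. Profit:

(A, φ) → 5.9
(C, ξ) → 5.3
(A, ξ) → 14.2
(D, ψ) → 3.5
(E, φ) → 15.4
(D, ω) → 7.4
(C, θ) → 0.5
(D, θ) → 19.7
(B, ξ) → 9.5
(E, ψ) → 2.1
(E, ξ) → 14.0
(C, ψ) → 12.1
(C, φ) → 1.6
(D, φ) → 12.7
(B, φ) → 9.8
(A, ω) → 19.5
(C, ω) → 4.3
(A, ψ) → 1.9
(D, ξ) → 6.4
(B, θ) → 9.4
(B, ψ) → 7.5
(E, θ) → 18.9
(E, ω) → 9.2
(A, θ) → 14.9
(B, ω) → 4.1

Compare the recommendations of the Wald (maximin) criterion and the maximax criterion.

maximin → B; maximax → D (disagree)

Row minima: A=1.9, B=4.1, C=0.5, D=3.5, E=2.1
Best worst-case = 4.1 → B.
Row maxima: A=19.5, B=9.8, C=12.1, D=19.7, E=18.9
Best best-case = 19.7 → D.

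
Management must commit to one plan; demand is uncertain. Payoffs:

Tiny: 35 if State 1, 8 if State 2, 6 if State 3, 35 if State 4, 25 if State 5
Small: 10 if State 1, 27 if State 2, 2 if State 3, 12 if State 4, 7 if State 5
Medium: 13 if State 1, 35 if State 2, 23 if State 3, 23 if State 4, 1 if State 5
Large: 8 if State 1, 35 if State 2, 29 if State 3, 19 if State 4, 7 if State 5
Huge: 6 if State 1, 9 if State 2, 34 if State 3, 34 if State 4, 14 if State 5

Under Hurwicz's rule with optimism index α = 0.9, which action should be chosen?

Tiny: 0.9·35 + 0.1·6 = 32.1
Small: 0.9·27 + 0.1·2 = 24.5
Medium: 0.9·35 + 0.1·1 = 31.6
Large: 0.9·35 + 0.1·7 = 32.2
Huge: 0.9·34 + 0.1·6 = 31.2
Highest Hurwicz score = 32.2 → Large.

Large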